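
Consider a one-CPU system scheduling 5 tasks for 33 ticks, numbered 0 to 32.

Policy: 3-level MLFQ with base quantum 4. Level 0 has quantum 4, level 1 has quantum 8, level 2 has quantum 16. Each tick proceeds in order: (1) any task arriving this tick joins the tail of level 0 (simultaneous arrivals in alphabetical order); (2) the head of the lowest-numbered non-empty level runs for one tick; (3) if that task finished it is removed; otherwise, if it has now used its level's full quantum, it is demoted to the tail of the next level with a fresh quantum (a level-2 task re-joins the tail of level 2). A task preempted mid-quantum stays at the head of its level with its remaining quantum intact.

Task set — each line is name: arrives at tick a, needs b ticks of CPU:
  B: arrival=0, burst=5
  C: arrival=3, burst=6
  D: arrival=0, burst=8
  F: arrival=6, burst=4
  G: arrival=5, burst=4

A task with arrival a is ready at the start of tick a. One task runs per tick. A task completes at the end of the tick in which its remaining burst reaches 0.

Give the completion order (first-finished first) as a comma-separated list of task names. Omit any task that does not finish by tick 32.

completion order = G, F, B, D, C

t=0: L0/L1/L2 = BD/-/- → run B
t=1: L0/L1/L2 = BD/-/- → run B
t=2: L0/L1/L2 = BD/-/- → run B
t=3: L0/L1/L2 = BDC/-/- → run B
t=4: L0/L1/L2 = DC/B/- → run D
t=5: L0/L1/L2 = DCG/B/- → run D
t=6: L0/L1/L2 = DCGF/B/- → run D
t=7: L0/L1/L2 = DCGF/B/- → run D
t=8: L0/L1/L2 = CGF/BD/- → run C
t=9: L0/L1/L2 = CGF/BD/- → run C
t=10: L0/L1/L2 = CGF/BD/- → run C
t=11: L0/L1/L2 = CGF/BD/- → run C
t=12: L0/L1/L2 = GF/BDC/- → run G
t=13: L0/L1/L2 = GF/BDC/- → run G
t=14: L0/L1/L2 = GF/BDC/- → run G
t=15: L0/L1/L2 = GF/BDC/- → run G
t=16: L0/L1/L2 = F/BDC/- → run F
t=17: L0/L1/L2 = F/BDC/- → run F
t=18: L0/L1/L2 = F/BDC/- → run F
t=19: L0/L1/L2 = F/BDC/- → run F
t=20: L0/L1/L2 = -/BDC/- → run B
t=21: L0/L1/L2 = -/DC/- → run D
t=22: L0/L1/L2 = -/DC/- → run D
t=23: L0/L1/L2 = -/DC/- → run D
t=24: L0/L1/L2 = -/DC/- → run D
t=25: L0/L1/L2 = -/C/- → run C
t=26: L0/L1/L2 = -/C/- → run C
t=27: (idle)
t=28: (idle)
t=29: (idle)
t=30: (idle)
t=31: (idle)
t=32: (idle)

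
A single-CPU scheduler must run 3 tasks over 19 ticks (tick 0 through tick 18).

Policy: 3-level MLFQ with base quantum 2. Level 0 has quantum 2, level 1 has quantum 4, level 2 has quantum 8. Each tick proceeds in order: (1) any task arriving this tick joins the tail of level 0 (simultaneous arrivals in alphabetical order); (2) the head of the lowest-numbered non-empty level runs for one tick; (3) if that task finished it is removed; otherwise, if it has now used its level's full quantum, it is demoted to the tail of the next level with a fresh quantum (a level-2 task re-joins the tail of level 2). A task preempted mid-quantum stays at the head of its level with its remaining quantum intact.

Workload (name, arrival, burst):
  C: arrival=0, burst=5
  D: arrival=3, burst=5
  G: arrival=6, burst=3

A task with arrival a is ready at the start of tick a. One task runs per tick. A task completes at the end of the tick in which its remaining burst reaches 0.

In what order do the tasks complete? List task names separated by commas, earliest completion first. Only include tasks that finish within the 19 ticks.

completion order = C, D, G

t=0: L0/L1/L2 = C/-/- → run C
t=1: L0/L1/L2 = C/-/- → run C
t=2: L0/L1/L2 = -/C/- → run C
t=3: L0/L1/L2 = D/C/- → run D
t=4: L0/L1/L2 = D/C/- → run D
t=5: L0/L1/L2 = -/CD/- → run C
t=6: L0/L1/L2 = G/CD/- → run G
t=7: L0/L1/L2 = G/CD/- → run G
t=8: L0/L1/L2 = -/CDG/- → run C
t=9: L0/L1/L2 = -/DG/- → run D
t=10: L0/L1/L2 = -/DG/- → run D
t=11: L0/L1/L2 = -/DG/- → run D
t=12: L0/L1/L2 = -/G/- → run G
t=13: (idle)
t=14: (idle)
t=15: (idle)
t=16: (idle)
t=17: (idle)
t=18: (idle)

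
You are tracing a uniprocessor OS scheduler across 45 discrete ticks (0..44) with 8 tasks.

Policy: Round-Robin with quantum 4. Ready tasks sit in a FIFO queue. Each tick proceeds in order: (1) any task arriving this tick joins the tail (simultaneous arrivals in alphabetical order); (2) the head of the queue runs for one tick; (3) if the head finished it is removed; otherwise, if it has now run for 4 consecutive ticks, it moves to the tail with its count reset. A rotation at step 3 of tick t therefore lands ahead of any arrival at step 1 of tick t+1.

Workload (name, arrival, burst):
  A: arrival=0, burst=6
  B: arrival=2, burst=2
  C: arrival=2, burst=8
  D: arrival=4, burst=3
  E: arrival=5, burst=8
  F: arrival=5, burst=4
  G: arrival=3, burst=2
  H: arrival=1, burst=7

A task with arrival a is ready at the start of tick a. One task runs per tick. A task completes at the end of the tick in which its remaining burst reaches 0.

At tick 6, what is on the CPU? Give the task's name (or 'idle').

running at tick 6 = H

t=0: queue=[A] q_used=0 → run A
t=1: queue=[A,H] q_used=1 → run A
t=2: queue=[A,H,B,C] q_used=2 → run A
t=3: queue=[A,H,B,C,G] q_used=3 → run A
t=4: queue=[H,B,C,G,A,D] q_used=0 → run H
t=5: queue=[H,B,C,G,A,D,E,F] q_used=1 → run H
t=6: queue=[H,B,C,G,A,D,E,F] q_used=2 → run H
t=7: queue=[H,B,C,G,A,D,E,F] q_used=3 → run H
t=8: queue=[B,C,G,A,D,E,F,H] q_used=0 → run B
t=9: queue=[B,C,G,A,D,E,F,H] q_used=1 → run B
t=10: queue=[C,G,A,D,E,F,H] q_used=0 → run C
t=11: queue=[C,G,A,D,E,F,H] q_used=1 → run C
t=12: queue=[C,G,A,D,E,F,H] q_used=2 → run C
t=13: queue=[C,G,A,D,E,F,H] q_used=3 → run C
t=14: queue=[G,A,D,E,F,H,C] q_used=0 → run G
t=15: queue=[G,A,D,E,F,H,C] q_used=1 → run G
t=16: queue=[A,D,E,F,H,C] q_used=0 → run A
t=17: queue=[A,D,E,F,H,C] q_used=1 → run A
t=18: queue=[D,E,F,H,C] q_used=0 → run D
t=19: queue=[D,E,F,H,C] q_used=1 → run D
t=20: queue=[D,E,F,H,C] q_used=2 → run D
t=21: queue=[E,F,H,C] q_used=0 → run E
t=22: queue=[E,F,H,C] q_used=1 → run E
t=23: queue=[E,F,H,C] q_used=2 → run E
t=24: queue=[E,F,H,C] q_used=3 → run E
t=25: queue=[F,H,C,E] q_used=0 → run F
t=26: queue=[F,H,C,E] q_used=1 → run F
t=27: queue=[F,H,C,E] q_used=2 → run F
t=28: queue=[F,H,C,E] q_used=3 → run F
t=29: queue=[H,C,E] q_used=0 → run H
t=30: queue=[H,C,E] q_used=1 → run H
t=31: queue=[H,C,E] q_used=2 → run H
t=32: queue=[C,E] q_used=0 → run C
t=33: queue=[C,E] q_used=1 → run C
t=34: queue=[C,E] q_used=2 → run C
t=35: queue=[C,E] q_used=3 → run C
t=36: queue=[E] q_used=0 → run E
t=37: queue=[E] q_used=1 → run E
t=38: queue=[E] q_used=2 → run E
t=39: queue=[E] q_used=3 → run E
t=40: (idle)
t=41: (idle)
t=42: (idle)
t=43: (idle)
t=44: (idle)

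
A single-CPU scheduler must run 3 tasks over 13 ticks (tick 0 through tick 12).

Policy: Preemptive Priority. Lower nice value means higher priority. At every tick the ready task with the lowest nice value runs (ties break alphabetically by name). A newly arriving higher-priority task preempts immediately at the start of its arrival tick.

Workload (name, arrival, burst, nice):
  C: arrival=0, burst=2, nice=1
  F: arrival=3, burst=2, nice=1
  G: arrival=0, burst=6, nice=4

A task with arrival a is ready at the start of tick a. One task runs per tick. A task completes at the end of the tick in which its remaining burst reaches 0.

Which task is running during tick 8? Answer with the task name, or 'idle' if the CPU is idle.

running at tick 8 = G

t=0: ready={C,G} → run C
t=1: ready={C,G} → run C
t=2: ready={G} → run G
t=3: ready={F,G} → run F
t=4: ready={F,G} → run F
t=5: ready={G} → run G
t=6: ready={G} → run G
t=7: ready={G} → run G
t=8: ready={G} → run G
t=9: ready={G} → run G
t=10: (idle)
t=11: (idle)
t=12: (idle)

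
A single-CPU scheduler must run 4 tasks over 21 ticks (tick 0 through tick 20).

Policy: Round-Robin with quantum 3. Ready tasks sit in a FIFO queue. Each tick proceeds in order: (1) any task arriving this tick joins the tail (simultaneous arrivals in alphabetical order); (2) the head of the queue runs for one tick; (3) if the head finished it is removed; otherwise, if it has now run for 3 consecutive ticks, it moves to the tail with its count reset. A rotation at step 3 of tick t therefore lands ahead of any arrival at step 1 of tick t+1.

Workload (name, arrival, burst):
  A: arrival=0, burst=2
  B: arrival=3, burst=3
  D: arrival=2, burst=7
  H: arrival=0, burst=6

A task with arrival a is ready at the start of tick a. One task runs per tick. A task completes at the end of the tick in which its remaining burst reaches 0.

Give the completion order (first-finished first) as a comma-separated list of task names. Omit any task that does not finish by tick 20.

completion order = A, B, H, D

t=0: queue=[A,H] q_used=0 → run A
t=1: queue=[A,H] q_used=1 → run A
t=2: queue=[H,D] q_used=0 → run H
t=3: queue=[H,D,B] q_used=1 → run H
t=4: queue=[H,D,B] q_used=2 → run H
t=5: queue=[D,B,H] q_used=0 → run D
t=6: queue=[D,B,H] q_used=1 → run D
t=7: queue=[D,B,H] q_used=2 → run D
t=8: queue=[B,H,D] q_used=0 → run B
t=9: queue=[B,H,D] q_used=1 → run B
t=10: queue=[B,H,D] q_used=2 → run B
t=11: queue=[H,D] q_used=0 → run H
t=12: queue=[H,D] q_used=1 → run H
t=13: queue=[H,D] q_used=2 → run H
t=14: queue=[D] q_used=0 → run D
t=15: queue=[D] q_used=1 → run D
t=16: queue=[D] q_used=2 → run D
t=17: queue=[D] q_used=0 → run D
t=18: (idle)
t=19: (idle)
t=20: (idle)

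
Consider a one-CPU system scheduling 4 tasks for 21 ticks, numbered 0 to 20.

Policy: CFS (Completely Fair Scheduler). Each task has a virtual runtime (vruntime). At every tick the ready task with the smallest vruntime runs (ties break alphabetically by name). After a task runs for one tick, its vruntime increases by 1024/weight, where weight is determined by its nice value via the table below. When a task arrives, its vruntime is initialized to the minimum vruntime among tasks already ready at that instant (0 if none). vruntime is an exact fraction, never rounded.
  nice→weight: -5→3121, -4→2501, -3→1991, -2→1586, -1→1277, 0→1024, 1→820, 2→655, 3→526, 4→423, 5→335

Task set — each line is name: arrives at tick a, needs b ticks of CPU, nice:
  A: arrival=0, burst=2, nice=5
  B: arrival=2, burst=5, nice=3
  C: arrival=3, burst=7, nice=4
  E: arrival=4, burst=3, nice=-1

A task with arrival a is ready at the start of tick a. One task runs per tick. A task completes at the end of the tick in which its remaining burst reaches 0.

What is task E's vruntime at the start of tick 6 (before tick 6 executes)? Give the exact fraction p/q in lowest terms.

vruntime(E, start of tick 6) = 923136/335851

t=0: vr[A=0] → run A
t=1: vr[A=1024/335] → run A
t=2: vr[B=0] → run B
t=3: vr[B=512/263 C=512/263] → run B
t=4: vr[B=1024/263 C=512/263 E=512/263] → run C
t=5: vr[B=1024/263 C=485888/111249 E=512/263] → run E
t=6: vr[B=1024/263 C=485888/111249 E=923136/335851] → run E
t=7: vr[B=1024/263 C=485888/111249 E=1192448/335851] → run E
t=8: vr[B=1024/263 C=485888/111249] → run B
t=9: vr[B=1536/263 C=485888/111249] → run C
t=10: vr[B=1536/263 C=755200/111249] → run B
t=11: vr[B=2048/263 C=755200/111249] → run C
t=12: vr[B=2048/263 C=341504/37083] → run B
t=13: vr[C=341504/37083] → run C
t=14: vr[C=1293824/111249] → run C
t=15: vr[C=1563136/111249] → run C
t=16: vr[C=610816/37083] → run C
t=17: (idle)
t=18: (idle)
t=19: (idle)
t=20: (idle)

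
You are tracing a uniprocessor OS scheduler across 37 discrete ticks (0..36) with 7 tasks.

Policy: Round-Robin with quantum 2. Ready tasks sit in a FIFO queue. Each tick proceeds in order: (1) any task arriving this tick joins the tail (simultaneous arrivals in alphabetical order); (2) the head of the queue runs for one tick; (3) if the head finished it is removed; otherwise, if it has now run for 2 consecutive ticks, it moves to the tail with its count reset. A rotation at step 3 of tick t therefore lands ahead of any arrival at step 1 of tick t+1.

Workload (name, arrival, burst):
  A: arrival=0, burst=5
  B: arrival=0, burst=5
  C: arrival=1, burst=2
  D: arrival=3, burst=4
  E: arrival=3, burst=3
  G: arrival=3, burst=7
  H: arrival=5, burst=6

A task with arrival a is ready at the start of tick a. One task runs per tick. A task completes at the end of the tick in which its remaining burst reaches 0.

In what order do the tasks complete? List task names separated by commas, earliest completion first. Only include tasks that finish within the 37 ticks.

completion order = C, A, D, E, B, H, G

t=0: queue=[A,B] q_used=0 → run A
t=1: queue=[A,B,C] q_used=1 → run A
t=2: queue=[B,C,A] q_used=0 → run B
t=3: queue=[B,C,A,D,E,G] q_used=1 → run B
t=4: queue=[C,A,D,E,G,B] q_used=0 → run C
t=5: queue=[C,A,D,E,G,B,H] q_used=1 → run C
t=6: queue=[A,D,E,G,B,H] q_used=0 → run A
t=7: queue=[A,D,E,G,B,H] q_used=1 → run A
t=8: queue=[D,E,G,B,H,A] q_used=0 → run D
t=9: queue=[D,E,G,B,H,A] q_used=1 → run D
t=10: queue=[E,G,B,H,A,D] q_used=0 → run E
t=11: queue=[E,G,B,H,A,D] q_used=1 → run E
t=12: queue=[G,B,H,A,D,E] q_used=0 → run G
t=13: queue=[G,B,H,A,D,E] q_used=1 → run G
t=14: queue=[B,H,A,D,E,G] q_used=0 → run B
t=15: queue=[B,H,A,D,E,G] q_used=1 → run B
t=16: queue=[H,A,D,E,G,B] q_used=0 → run H
t=17: queue=[H,A,D,E,G,B] q_used=1 → run H
t=18: queue=[A,D,E,G,B,H] q_used=0 → run A
t=19: queue=[D,E,G,B,H] q_used=0 → run D
t=20: queue=[D,E,G,B,H] q_used=1 → run D
t=21: queue=[E,G,B,H] q_used=0 → run E
t=22: queue=[G,B,H] q_used=0 → run G
t=23: queue=[G,B,H] q_used=1 → run G
t=24: queue=[B,H,G] q_used=0 → run B
t=25: queue=[H,G] q_used=0 → run H
t=26: queue=[H,G] q_used=1 → run H
t=27: queue=[G,H] q_used=0 → run G
t=28: queue=[G,H] q_used=1 → run G
t=29: queue=[H,G] q_used=0 → run H
t=30: queue=[H,G] q_used=1 → run H
t=31: queue=[G] q_used=0 → run G
t=32: (idle)
t=33: (idle)
t=34: (idle)
t=35: (idle)
t=36: (idle)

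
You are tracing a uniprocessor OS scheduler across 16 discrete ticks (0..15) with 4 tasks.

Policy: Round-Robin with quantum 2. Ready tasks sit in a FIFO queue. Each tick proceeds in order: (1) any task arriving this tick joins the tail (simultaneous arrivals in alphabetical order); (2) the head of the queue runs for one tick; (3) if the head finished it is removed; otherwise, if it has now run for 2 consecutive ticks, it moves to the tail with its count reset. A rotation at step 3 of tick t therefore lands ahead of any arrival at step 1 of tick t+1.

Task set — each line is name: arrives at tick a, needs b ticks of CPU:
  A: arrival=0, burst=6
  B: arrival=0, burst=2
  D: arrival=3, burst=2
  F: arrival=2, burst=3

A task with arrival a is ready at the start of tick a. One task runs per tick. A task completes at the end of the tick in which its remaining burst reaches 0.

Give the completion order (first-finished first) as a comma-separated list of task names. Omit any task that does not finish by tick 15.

t=0: queue=[A,B] q_used=0 → run A
t=1: queue=[A,B] q_used=1 → run A
t=2: queue=[B,A,F] q_used=0 → run B
t=3: queue=[B,A,F,D] q_used=1 → run B
t=4: queue=[A,F,D] q_used=0 → run A
t=5: queue=[A,F,D] q_used=1 → run A
t=6: queue=[F,D,A] q_used=0 → run F
t=7: queue=[F,D,A] q_used=1 → run F
t=8: queue=[D,A,F] q_used=0 → run D
t=9: queue=[D,A,F] q_used=1 → run D
t=10: queue=[A,F] q_used=0 → run A
t=11: queue=[A,F] q_used=1 → run A
t=12: queue=[F] q_used=0 → run F
t=13: (idle)
t=14: (idle)
t=15: (idle)

completion order = B, D, A, F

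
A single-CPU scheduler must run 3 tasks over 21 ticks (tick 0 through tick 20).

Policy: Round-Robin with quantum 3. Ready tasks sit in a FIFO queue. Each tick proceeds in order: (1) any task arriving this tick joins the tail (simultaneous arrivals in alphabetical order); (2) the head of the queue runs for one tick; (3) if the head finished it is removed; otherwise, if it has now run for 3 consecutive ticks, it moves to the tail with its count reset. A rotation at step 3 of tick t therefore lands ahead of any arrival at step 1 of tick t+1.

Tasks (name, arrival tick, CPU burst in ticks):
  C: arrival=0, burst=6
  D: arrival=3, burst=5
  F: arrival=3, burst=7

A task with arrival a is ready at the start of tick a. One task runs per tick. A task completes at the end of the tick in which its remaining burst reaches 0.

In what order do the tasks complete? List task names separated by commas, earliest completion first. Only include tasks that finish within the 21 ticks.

completion order = C, D, F

t=0: queue=[C] q_used=0 → run C
t=1: queue=[C] q_used=1 → run C
t=2: queue=[C] q_used=2 → run C
t=3: queue=[C,D,F] q_used=0 → run C
t=4: queue=[C,D,F] q_used=1 → run C
t=5: queue=[C,D,F] q_used=2 → run C
t=6: queue=[D,F] q_used=0 → run D
t=7: queue=[D,F] q_used=1 → run D
t=8: queue=[D,F] q_used=2 → run D
t=9: queue=[F,D] q_used=0 → run F
t=10: queue=[F,D] q_used=1 → run F
t=11: queue=[F,D] q_used=2 → run F
t=12: queue=[D,F] q_used=0 → run D
t=13: queue=[D,F] q_used=1 → run D
t=14: queue=[F] q_used=0 → run F
t=15: queue=[F] q_used=1 → run F
t=16: queue=[F] q_used=2 → run F
t=17: queue=[F] q_used=0 → run F
t=18: (idle)
t=19: (idle)
t=20: (idle)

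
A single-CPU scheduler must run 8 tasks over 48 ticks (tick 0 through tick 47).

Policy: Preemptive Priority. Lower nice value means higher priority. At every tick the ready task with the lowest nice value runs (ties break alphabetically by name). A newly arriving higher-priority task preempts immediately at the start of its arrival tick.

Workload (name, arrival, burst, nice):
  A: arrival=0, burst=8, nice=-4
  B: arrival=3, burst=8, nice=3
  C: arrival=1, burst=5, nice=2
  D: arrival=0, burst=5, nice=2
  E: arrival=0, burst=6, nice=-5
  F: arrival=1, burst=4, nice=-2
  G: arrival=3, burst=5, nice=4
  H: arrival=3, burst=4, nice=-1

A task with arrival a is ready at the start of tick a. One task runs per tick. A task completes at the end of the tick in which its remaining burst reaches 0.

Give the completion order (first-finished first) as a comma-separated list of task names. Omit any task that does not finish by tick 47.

completion order = E, A, F, H, C, D, B, G

t=0: ready={A,D,E} → run E
t=1: ready={A,C,D,E,F} → run E
t=2: ready={A,C,D,E,F} → run E
t=3: ready={A,B,C,D,E,F,G,H} → run E
t=4: ready={A,B,C,D,E,F,G,H} → run E
t=5: ready={A,B,C,D,E,F,G,H} → run E
t=6: ready={A,B,C,D,F,G,H} → run A
t=7: ready={A,B,C,D,F,G,H} → run A
t=8: ready={A,B,C,D,F,G,H} → run A
t=9: ready={A,B,C,D,F,G,H} → run A
t=10: ready={A,B,C,D,F,G,H} → run A
t=11: ready={A,B,C,D,F,G,H} → run A
t=12: ready={A,B,C,D,F,G,H} → run A
t=13: ready={A,B,C,D,F,G,H} → run A
t=14: ready={B,C,D,F,G,H} → run F
t=15: ready={B,C,D,F,G,H} → run F
t=16: ready={B,C,D,F,G,H} → run F
t=17: ready={B,C,D,F,G,H} → run F
t=18: ready={B,C,D,G,H} → run H
t=19: ready={B,C,D,G,H} → run H
t=20: ready={B,C,D,G,H} → run H
t=21: ready={B,C,D,G,H} → run H
t=22: ready={B,C,D,G} → run C
t=23: ready={B,C,D,G} → run C
t=24: ready={B,C,D,G} → run C
t=25: ready={B,C,D,G} → run C
t=26: ready={B,C,D,G} → run C
t=27: ready={B,D,G} → run D
t=28: ready={B,D,G} → run D
t=29: ready={B,D,G} → run D
t=30: ready={B,D,G} → run D
t=31: ready={B,D,G} → run D
t=32: ready={B,G} → run B
t=33: ready={B,G} → run B
t=34: ready={B,G} → run B
t=35: ready={B,G} → run B
t=36: ready={B,G} → run B
t=37: ready={B,G} → run B
t=38: ready={B,G} → run B
t=39: ready={B,G} → run B
t=40: ready={G} → run G
t=41: ready={G} → run G
t=42: ready={G} → run G
t=43: ready={G} → run G
t=44: ready={G} → run G
t=45: (idle)
t=46: (idle)
t=47: (idle)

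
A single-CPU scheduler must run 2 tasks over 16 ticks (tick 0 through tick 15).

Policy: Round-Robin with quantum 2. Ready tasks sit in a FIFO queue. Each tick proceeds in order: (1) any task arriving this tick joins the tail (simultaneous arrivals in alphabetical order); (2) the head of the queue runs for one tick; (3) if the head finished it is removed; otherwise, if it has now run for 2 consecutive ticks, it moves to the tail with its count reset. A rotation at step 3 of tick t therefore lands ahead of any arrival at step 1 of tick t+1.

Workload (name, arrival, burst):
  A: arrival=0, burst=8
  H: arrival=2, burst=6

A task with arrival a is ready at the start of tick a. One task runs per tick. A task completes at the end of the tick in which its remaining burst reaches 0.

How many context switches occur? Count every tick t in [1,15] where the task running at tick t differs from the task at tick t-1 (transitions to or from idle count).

context switches = 6

t=0: queue=[A] q_used=0 → run A
t=1: queue=[A] q_used=1 → run A
t=2: queue=[A,H] q_used=0 → run A
t=3: queue=[A,H] q_used=1 → run A
t=4: queue=[H,A] q_used=0 → run H
t=5: queue=[H,A] q_used=1 → run H
t=6: queue=[A,H] q_used=0 → run A
t=7: queue=[A,H] q_used=1 → run A
t=8: queue=[H,A] q_used=0 → run H
t=9: queue=[H,A] q_used=1 → run H
t=10: queue=[A,H] q_used=0 → run A
t=11: queue=[A,H] q_used=1 → run A
t=12: queue=[H] q_used=0 → run H
t=13: queue=[H] q_used=1 → run H
t=14: (idle)
t=15: (idle)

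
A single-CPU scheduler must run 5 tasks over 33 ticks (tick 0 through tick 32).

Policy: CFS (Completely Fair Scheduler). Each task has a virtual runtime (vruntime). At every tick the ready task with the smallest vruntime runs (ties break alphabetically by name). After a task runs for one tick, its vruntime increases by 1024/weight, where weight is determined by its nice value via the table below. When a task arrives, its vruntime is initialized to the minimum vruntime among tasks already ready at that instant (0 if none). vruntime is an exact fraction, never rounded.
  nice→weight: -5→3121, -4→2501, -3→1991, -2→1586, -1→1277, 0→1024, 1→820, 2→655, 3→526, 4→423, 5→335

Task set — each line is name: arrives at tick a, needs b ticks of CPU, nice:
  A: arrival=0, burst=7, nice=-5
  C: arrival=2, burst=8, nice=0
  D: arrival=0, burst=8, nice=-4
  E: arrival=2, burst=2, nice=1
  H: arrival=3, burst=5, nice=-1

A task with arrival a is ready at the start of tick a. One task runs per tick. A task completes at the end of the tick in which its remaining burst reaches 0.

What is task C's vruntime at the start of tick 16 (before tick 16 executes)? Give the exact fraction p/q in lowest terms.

t=0: vr[A=0 D=0] → run A
t=1: vr[A=1024/3121 D=0] → run D
t=2: vr[A=1024/3121 C=1024/3121 D=1024/2501 E=1024/3121] → run A
t=3: vr[A=2048/3121 C=1024/3121 D=1024/2501 E=1024/3121 H=1024/3121] → run C
t=4: vr[A=2048/3121 C=4145/3121 D=1024/2501 E=1024/3121 H=1024/3121] → run E
t=5: vr[A=2048/3121 C=4145/3121 D=1024/2501 E=1008896/639805 H=1024/3121] → run H
t=6: vr[A=2048/3121 C=4145/3121 D=1024/2501 E=1008896/639805 H=4503552/3985517] → run D
t=7: vr[A=2048/3121 C=4145/3121 D=2048/2501 E=1008896/639805 H=4503552/3985517] → run A
t=8: vr[A=3072/3121 C=4145/3121 D=2048/2501 E=1008896/639805 H=4503552/3985517] → run D
t=9: vr[A=3072/3121 C=4145/3121 D=3072/2501 E=1008896/639805 H=4503552/3985517] → run A
t=10: vr[A=4096/3121 C=4145/3121 D=3072/2501 E=1008896/639805 H=4503552/3985517] → run H
t=11: vr[A=4096/3121 C=4145/3121 D=3072/2501 E=1008896/639805 H=7699456/3985517] → run D
t=12: vr[A=4096/3121 C=4145/3121 D=4096/2501 E=1008896/639805 H=7699456/3985517] → run A
t=13: vr[A=5120/3121 C=4145/3121 D=4096/2501 E=1008896/639805 H=7699456/3985517] → run C
t=14: vr[A=5120/3121 C=7266/3121 D=4096/2501 E=1008896/639805 H=7699456/3985517] → run E
t=15: vr[A=5120/3121 C=7266/3121 D=4096/2501 H=7699456/3985517] → run D
t=16: vr[A=5120/3121 C=7266/3121 D=5120/2501 H=7699456/3985517] → run A
t=17: vr[A=6144/3121 C=7266/3121 D=5120/2501 H=7699456/3985517] → run H
t=18: vr[A=6144/3121 C=7266/3121 D=5120/2501 H=10895360/3985517] → run A
t=19: vr[C=7266/3121 D=5120/2501 H=10895360/3985517] → run D
t=20: vr[C=7266/3121 D=6144/2501 H=10895360/3985517] → run C
t=21: vr[C=10387/3121 D=6144/2501 H=10895360/3985517] → run D
t=22: vr[C=10387/3121 D=7168/2501 H=10895360/3985517] → run H
t=23: vr[C=10387/3121 D=7168/2501 H=14091264/3985517] → run D
t=24: vr[C=10387/3121 H=14091264/3985517] → run C
t=25: vr[C=13508/3121 H=14091264/3985517] → run H
t=26: vr[C=13508/3121] → run C
t=27: vr[C=16629/3121] → run C
t=28: vr[C=19750/3121] → run C
t=29: vr[C=22871/3121] → run C
t=30: (idle)
t=31: (idle)
t=32: (idle)

vruntime(C, start of tick 16) = 7266/3121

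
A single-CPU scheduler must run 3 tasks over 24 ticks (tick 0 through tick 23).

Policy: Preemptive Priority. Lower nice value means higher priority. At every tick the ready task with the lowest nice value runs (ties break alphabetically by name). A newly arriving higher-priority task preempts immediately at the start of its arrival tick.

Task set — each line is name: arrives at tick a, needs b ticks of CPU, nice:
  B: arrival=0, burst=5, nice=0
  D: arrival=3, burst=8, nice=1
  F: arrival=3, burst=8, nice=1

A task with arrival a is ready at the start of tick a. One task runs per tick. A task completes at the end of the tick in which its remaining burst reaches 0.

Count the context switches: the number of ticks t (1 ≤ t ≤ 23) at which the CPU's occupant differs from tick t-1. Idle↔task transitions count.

t=0: ready={B} → run B
t=1: ready={B} → run B
t=2: ready={B} → run B
t=3: ready={B,D,F} → run B
t=4: ready={B,D,F} → run B
t=5: ready={D,F} → run D
t=6: ready={D,F} → run D
t=7: ready={D,F} → run D
t=8: ready={D,F} → run D
t=9: ready={D,F} → run D
t=10: ready={D,F} → run D
t=11: ready={D,F} → run D
t=12: ready={D,F} → run D
t=13: ready={F} → run F
t=14: ready={F} → run F
t=15: ready={F} → run F
t=16: ready={F} → run F
t=17: ready={F} → run F
t=18: ready={F} → run F
t=19: ready={F} → run F
t=20: ready={F} → run F
t=21: (idle)
t=22: (idle)
t=23: (idle)

context switches = 3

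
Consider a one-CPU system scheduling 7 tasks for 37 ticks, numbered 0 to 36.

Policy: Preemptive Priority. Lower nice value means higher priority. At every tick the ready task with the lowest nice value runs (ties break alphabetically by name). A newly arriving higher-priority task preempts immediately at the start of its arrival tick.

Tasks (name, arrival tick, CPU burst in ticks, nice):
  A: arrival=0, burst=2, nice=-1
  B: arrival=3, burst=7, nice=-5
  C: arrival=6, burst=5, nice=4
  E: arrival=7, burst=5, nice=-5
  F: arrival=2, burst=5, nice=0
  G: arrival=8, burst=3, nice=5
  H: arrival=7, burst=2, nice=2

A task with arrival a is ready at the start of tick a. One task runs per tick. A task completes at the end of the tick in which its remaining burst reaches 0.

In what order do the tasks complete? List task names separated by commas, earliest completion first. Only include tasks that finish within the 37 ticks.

completion order = A, B, E, F, H, C, G

t=0: ready={A} → run A
t=1: ready={A} → run A
t=2: ready={F} → run F
t=3: ready={B,F} → run B
t=4: ready={B,F} → run B
t=5: ready={B,F} → run B
t=6: ready={B,C,F} → run B
t=7: ready={B,C,E,F,H} → run B
t=8: ready={B,C,E,F,G,H} → run B
t=9: ready={B,C,E,F,G,H} → run B
t=10: ready={C,E,F,G,H} → run E
t=11: ready={C,E,F,G,H} → run E
t=12: ready={C,E,F,G,H} → run E
t=13: ready={C,E,F,G,H} → run E
t=14: ready={C,E,F,G,H} → run E
t=15: ready={C,F,G,H} → run F
t=16: ready={C,F,G,H} → run F
t=17: ready={C,F,G,H} → run F
t=18: ready={C,F,G,H} → run F
t=19: ready={C,G,H} → run H
t=20: ready={C,G,H} → run H
t=21: ready={C,G} → run C
t=22: ready={C,G} → run C
t=23: ready={C,G} → run C
t=24: ready={C,G} → run C
t=25: ready={C,G} → run C
t=26: ready={G} → run G
t=27: ready={G} → run G
t=28: ready={G} → run G
t=29: (idle)
t=30: (idle)
t=31: (idle)
t=32: (idle)
t=33: (idle)
t=34: (idle)
t=35: (idle)
t=36: (idle)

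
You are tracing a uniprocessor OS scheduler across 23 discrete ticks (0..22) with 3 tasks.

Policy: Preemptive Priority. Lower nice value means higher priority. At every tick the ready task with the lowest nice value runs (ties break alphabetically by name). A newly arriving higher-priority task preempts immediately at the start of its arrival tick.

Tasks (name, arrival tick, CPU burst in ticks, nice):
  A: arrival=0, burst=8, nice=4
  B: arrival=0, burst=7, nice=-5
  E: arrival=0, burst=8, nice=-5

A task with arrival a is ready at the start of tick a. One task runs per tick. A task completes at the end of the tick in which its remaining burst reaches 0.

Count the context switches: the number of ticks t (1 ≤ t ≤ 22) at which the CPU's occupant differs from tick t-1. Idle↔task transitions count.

t=0: ready={A,B,E} → run B
t=1: ready={A,B,E} → run B
t=2: ready={A,B,E} → run B
t=3: ready={A,B,E} → run B
t=4: ready={A,B,E} → run B
t=5: ready={A,B,E} → run B
t=6: ready={A,B,E} → run B
t=7: ready={A,E} → run E
t=8: ready={A,E} → run E
t=9: ready={A,E} → run E
t=10: ready={A,E} → run E
t=11: ready={A,E} → run E
t=12: ready={A,E} → run E
t=13: ready={A,E} → run E
t=14: ready={A,E} → run E
t=15: ready={A} → run A
t=16: ready={A} → run A
t=17: ready={A} → run A
t=18: ready={A} → run A
t=19: ready={A} → run A
t=20: ready={A} → run A
t=21: ready={A} → run A
t=22: ready={A} → run A

context switches = 2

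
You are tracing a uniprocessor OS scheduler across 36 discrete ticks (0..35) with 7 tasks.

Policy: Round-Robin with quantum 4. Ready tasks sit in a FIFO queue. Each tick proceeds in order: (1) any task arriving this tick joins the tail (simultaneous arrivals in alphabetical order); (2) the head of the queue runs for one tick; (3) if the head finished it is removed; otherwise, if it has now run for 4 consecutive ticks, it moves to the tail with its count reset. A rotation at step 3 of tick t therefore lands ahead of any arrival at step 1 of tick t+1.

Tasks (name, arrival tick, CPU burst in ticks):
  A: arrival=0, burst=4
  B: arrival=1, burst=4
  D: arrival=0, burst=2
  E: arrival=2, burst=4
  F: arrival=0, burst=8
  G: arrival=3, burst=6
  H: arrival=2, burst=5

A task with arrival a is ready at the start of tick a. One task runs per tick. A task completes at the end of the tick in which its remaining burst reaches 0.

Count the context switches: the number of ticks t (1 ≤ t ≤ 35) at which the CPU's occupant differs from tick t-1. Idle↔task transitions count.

context switches = 10

t=0: queue=[A,D,F] q_used=0 → run A
t=1: queue=[A,D,F,B] q_used=1 → run A
t=2: queue=[A,D,F,B,E,H] q_used=2 → run A
t=3: queue=[A,D,F,B,E,H,G] q_used=3 → run A
t=4: queue=[D,F,B,E,H,G] q_used=0 → run D
t=5: queue=[D,F,B,E,H,G] q_used=1 → run D
t=6: queue=[F,B,E,H,G] q_used=0 → run F
t=7: queue=[F,B,E,H,G] q_used=1 → run F
t=8: queue=[F,B,E,H,G] q_used=2 → run F
t=9: queue=[F,B,E,H,G] q_used=3 → run F
t=10: queue=[B,E,H,G,F] q_used=0 → run B
t=11: queue=[B,E,H,G,F] q_used=1 → run B
t=12: queue=[B,E,H,G,F] q_used=2 → run B
t=13: queue=[B,E,H,G,F] q_used=3 → run B
t=14: queue=[E,H,G,F] q_used=0 → run E
t=15: queue=[E,H,G,F] q_used=1 → run E
t=16: queue=[E,H,G,F] q_used=2 → run E
t=17: queue=[E,H,G,F] q_used=3 → run E
t=18: queue=[H,G,F] q_used=0 → run H
t=19: queue=[H,G,F] q_used=1 → run H
t=20: queue=[H,G,F] q_used=2 → run H
t=21: queue=[H,G,F] q_used=3 → run H
t=22: queue=[G,F,H] q_used=0 → run G
t=23: queue=[G,F,H] q_used=1 → run G
t=24: queue=[G,F,H] q_used=2 → run G
t=25: queue=[G,F,H] q_used=3 → run G
t=26: queue=[F,H,G] q_used=0 → run F
t=27: queue=[F,H,G] q_used=1 → run F
t=28: queue=[F,H,G] q_used=2 → run F
t=29: queue=[F,H,G] q_used=3 → run F
t=30: queue=[H,G] q_used=0 → run H
t=31: queue=[G] q_used=0 → run G
t=32: queue=[G] q_used=1 → run G
t=33: (idle)
t=34: (idle)
t=35: (idle)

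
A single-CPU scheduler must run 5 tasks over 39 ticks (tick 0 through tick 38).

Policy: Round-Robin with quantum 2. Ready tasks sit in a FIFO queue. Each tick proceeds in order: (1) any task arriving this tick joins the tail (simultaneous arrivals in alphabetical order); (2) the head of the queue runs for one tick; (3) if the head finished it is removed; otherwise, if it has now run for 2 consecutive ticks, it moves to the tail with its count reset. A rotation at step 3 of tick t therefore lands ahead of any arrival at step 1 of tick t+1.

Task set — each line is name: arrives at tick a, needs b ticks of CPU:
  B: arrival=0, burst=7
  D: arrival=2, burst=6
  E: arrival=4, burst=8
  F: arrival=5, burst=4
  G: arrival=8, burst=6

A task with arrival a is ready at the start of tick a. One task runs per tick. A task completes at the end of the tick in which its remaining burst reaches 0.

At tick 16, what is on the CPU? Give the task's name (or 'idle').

running at tick 16 = G

t=0: queue=[B] q_used=0 → run B
t=1: queue=[B] q_used=1 → run B
t=2: queue=[B,D] q_used=0 → run B
t=3: queue=[B,D] q_used=1 → run B
t=4: queue=[D,B,E] q_used=0 → run D
t=5: queue=[D,B,E,F] q_used=1 → run D
t=6: queue=[B,E,F,D] q_used=0 → run B
t=7: queue=[B,E,F,D] q_used=1 → run B
t=8: queue=[E,F,D,B,G] q_used=0 → run E
t=9: queue=[E,F,D,B,G] q_used=1 → run E
t=10: queue=[F,D,B,G,E] q_used=0 → run F
t=11: queue=[F,D,B,G,E] q_used=1 → run F
t=12: queue=[D,B,G,E,F] q_used=0 → run D
t=13: queue=[D,B,G,E,F] q_used=1 → run D
t=14: queue=[B,G,E,F,D] q_used=0 → run B
t=15: queue=[G,E,F,D] q_used=0 → run G
t=16: queue=[G,E,F,D] q_used=1 → run G
t=17: queue=[E,F,D,G] q_used=0 → run E
t=18: queue=[E,F,D,G] q_used=1 → run E
t=19: queue=[F,D,G,E] q_used=0 → run F
t=20: queue=[F,D,G,E] q_used=1 → run F
t=21: queue=[D,G,E] q_used=0 → run D
t=22: queue=[D,G,E] q_used=1 → run D
t=23: queue=[G,E] q_used=0 → run G
t=24: queue=[G,E] q_used=1 → run G
t=25: queue=[E,G] q_used=0 → run E
t=26: queue=[E,G] q_used=1 → run E
t=27: queue=[G,E] q_used=0 → run G
t=28: queue=[G,E] q_used=1 → run G
t=29: queue=[E] q_used=0 → run E
t=30: queue=[E] q_used=1 → run E
t=31: (idle)
t=32: (idle)
t=33: (idle)
t=34: (idle)
t=35: (idle)
t=36: (idle)
t=37: (idle)
t=38: (idle)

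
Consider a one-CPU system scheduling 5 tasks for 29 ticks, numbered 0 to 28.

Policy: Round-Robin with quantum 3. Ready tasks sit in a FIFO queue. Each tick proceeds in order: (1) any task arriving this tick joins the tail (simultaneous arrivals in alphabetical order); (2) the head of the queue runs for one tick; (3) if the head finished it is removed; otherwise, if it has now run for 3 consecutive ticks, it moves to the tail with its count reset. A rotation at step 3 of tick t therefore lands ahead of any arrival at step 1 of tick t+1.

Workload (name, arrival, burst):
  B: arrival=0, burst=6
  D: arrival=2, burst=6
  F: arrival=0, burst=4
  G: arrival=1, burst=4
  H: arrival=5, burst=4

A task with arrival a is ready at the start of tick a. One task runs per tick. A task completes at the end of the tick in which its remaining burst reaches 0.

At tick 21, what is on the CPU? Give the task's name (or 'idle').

t=0: queue=[B,F] q_used=0 → run B
t=1: queue=[B,F,G] q_used=1 → run B
t=2: queue=[B,F,G,D] q_used=2 → run B
t=3: queue=[F,G,D,B] q_used=0 → run F
t=4: queue=[F,G,D,B] q_used=1 → run F
t=5: queue=[F,G,D,B,H] q_used=2 → run F
t=6: queue=[G,D,B,H,F] q_used=0 → run G
t=7: queue=[G,D,B,H,F] q_used=1 → run G
t=8: queue=[G,D,B,H,F] q_used=2 → run G
t=9: queue=[D,B,H,F,G] q_used=0 → run D
t=10: queue=[D,B,H,F,G] q_used=1 → run D
t=11: queue=[D,B,H,F,G] q_used=2 → run D
t=12: queue=[B,H,F,G,D] q_used=0 → run B
t=13: queue=[B,H,F,G,D] q_used=1 → run B
t=14: queue=[B,H,F,G,D] q_used=2 → run B
t=15: queue=[H,F,G,D] q_used=0 → run H
t=16: queue=[H,F,G,D] q_used=1 → run H
t=17: queue=[H,F,G,D] q_used=2 → run H
t=18: queue=[F,G,D,H] q_used=0 → run F
t=19: queue=[G,D,H] q_used=0 → run G
t=20: queue=[D,H] q_used=0 → run D
t=21: queue=[D,H] q_used=1 → run D
t=22: queue=[D,H] q_used=2 → run D
t=23: queue=[H] q_used=0 → run H
t=24: (idle)
t=25: (idle)
t=26: (idle)
t=27: (idle)
t=28: (idle)

running at tick 21 = D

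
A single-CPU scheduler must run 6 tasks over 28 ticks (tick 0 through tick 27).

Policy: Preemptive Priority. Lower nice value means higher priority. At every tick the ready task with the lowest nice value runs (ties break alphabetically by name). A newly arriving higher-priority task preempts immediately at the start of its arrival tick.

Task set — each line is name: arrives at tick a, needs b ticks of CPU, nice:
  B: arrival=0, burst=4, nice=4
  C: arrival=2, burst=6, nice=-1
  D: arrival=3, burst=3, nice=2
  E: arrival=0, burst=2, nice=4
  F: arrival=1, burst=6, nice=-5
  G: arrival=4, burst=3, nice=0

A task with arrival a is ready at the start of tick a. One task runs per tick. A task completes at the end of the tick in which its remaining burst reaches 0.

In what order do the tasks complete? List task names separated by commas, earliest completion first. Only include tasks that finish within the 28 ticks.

t=0: ready={B,E} → run B
t=1: ready={B,E,F} → run F
t=2: ready={B,C,E,F} → run F
t=3: ready={B,C,D,E,F} → run F
t=4: ready={B,C,D,E,F,G} → run F
t=5: ready={B,C,D,E,F,G} → run F
t=6: ready={B,C,D,E,F,G} → run F
t=7: ready={B,C,D,E,G} → run C
t=8: ready={B,C,D,E,G} → run C
t=9: ready={B,C,D,E,G} → run C
t=10: ready={B,C,D,E,G} → run C
t=11: ready={B,C,D,E,G} → run C
t=12: ready={B,C,D,E,G} → run C
t=13: ready={B,D,E,G} → run G
t=14: ready={B,D,E,G} → run G
t=15: ready={B,D,E,G} → run G
t=16: ready={B,D,E} → run D
t=17: ready={B,D,E} → run D
t=18: ready={B,D,E} → run D
t=19: ready={B,E} → run B
t=20: ready={B,E} → run B
t=21: ready={B,E} → run B
t=22: ready={E} → run E
t=23: ready={E} → run E
t=24: (idle)
t=25: (idle)
t=26: (idle)
t=27: (idle)

completion order = F, C, G, D, B, E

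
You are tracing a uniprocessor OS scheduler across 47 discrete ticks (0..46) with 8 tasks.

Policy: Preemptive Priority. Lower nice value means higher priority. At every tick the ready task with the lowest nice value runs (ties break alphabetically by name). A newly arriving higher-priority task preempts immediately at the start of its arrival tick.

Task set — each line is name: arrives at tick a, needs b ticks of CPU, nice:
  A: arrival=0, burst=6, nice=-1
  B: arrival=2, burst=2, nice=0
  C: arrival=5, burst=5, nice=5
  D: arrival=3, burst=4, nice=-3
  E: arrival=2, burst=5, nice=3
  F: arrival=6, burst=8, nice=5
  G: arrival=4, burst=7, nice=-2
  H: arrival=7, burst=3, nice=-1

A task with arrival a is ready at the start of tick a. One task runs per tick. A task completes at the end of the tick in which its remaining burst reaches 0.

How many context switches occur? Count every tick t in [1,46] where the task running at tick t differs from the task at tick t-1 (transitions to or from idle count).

t=0: ready={A} → run A
t=1: ready={A} → run A
t=2: ready={A,B,E} → run A
t=3: ready={A,B,D,E} → run D
t=4: ready={A,B,D,E,G} → run D
t=5: ready={A,B,C,D,E,G} → run D
t=6: ready={A,B,C,D,E,F,G} → run D
t=7: ready={A,B,C,E,F,G,H} → run G
t=8: ready={A,B,C,E,F,G,H} → run G
t=9: ready={A,B,C,E,F,G,H} → run G
t=10: ready={A,B,C,E,F,G,H} → run G
t=11: ready={A,B,C,E,F,G,H} → run G
t=12: ready={A,B,C,E,F,G,H} → run G
t=13: ready={A,B,C,E,F,G,H} → run G
t=14: ready={A,B,C,E,F,H} → run A
t=15: ready={A,B,C,E,F,H} → run A
t=16: ready={A,B,C,E,F,H} → run A
t=17: ready={B,C,E,F,H} → run H
t=18: ready={B,C,E,F,H} → run H
t=19: ready={B,C,E,F,H} → run H
t=20: ready={B,C,E,F} → run B
t=21: ready={B,C,E,F} → run B
t=22: ready={C,E,F} → run E
t=23: ready={C,E,F} → run E
t=24: ready={C,E,F} → run E
t=25: ready={C,E,F} → run E
t=26: ready={C,E,F} → run E
t=27: ready={C,F} → run C
t=28: ready={C,F} → run C
t=29: ready={C,F} → run C
t=30: ready={C,F} → run C
t=31: ready={C,F} → run C
t=32: ready={F} → run F
t=33: ready={F} → run F
t=34: ready={F} → run F
t=35: ready={F} → run F
t=36: ready={F} → run F
t=37: ready={F} → run F
t=38: ready={F} → run F
t=39: ready={F} → run F
t=40: (idle)
t=41: (idle)
t=42: (idle)
t=43: (idle)
t=44: (idle)
t=45: (idle)
t=46: (idle)

context switches = 9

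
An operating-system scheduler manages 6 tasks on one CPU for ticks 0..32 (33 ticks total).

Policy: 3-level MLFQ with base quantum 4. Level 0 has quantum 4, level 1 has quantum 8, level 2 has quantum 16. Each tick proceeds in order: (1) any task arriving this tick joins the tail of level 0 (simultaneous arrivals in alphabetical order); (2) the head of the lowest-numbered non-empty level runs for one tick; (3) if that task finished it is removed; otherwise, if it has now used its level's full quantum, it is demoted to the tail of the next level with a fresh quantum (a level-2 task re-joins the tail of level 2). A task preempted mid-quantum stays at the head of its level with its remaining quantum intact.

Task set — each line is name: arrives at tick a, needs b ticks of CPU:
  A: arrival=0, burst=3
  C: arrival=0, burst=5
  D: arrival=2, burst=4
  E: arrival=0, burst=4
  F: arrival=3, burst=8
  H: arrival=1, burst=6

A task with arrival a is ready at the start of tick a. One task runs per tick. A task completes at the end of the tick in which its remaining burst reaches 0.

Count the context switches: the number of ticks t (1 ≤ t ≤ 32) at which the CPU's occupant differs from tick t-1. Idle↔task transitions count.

context switches = 9

t=0: L0/L1/L2 = ACE/-/- → run A
t=1: L0/L1/L2 = ACEH/-/- → run A
t=2: L0/L1/L2 = ACEHD/-/- → run A
t=3: L0/L1/L2 = CEHDF/-/- → run C
t=4: L0/L1/L2 = CEHDF/-/- → run C
t=5: L0/L1/L2 = CEHDF/-/- → run C
t=6: L0/L1/L2 = CEHDF/-/- → run C
t=7: L0/L1/L2 = EHDF/C/- → run E
t=8: L0/L1/L2 = EHDF/C/- → run E
t=9: L0/L1/L2 = EHDF/C/- → run E
t=10: L0/L1/L2 = EHDF/C/- → run E
t=11: L0/L1/L2 = HDF/C/- → run H
t=12: L0/L1/L2 = HDF/C/- → run H
t=13: L0/L1/L2 = HDF/C/- → run H
t=14: L0/L1/L2 = HDF/C/- → run H
t=15: L0/L1/L2 = DF/CH/- → run D
t=16: L0/L1/L2 = DF/CH/- → run D
t=17: L0/L1/L2 = DF/CH/- → run D
t=18: L0/L1/L2 = DF/CH/- → run D
t=19: L0/L1/L2 = F/CH/- → run F
t=20: L0/L1/L2 = F/CH/- → run F
t=21: L0/L1/L2 = F/CH/- → run F
t=22: L0/L1/L2 = F/CH/- → run F
t=23: L0/L1/L2 = -/CHF/- → run C
t=24: L0/L1/L2 = -/HF/- → run H
t=25: L0/L1/L2 = -/HF/- → run H
t=26: L0/L1/L2 = -/F/- → run F
t=27: L0/L1/L2 = -/F/- → run F
t=28: L0/L1/L2 = -/F/- → run F
t=29: L0/L1/L2 = -/F/- → run F
t=30: (idle)
t=31: (idle)
t=32: (idle)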